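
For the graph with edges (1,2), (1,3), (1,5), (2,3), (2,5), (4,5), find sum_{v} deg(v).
12 (handshake: sum of degrees = 2|E| = 2 x 6 = 12)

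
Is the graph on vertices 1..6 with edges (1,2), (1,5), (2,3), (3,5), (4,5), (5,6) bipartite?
Yes. Partition: {1, 3, 4, 6}, {2, 5}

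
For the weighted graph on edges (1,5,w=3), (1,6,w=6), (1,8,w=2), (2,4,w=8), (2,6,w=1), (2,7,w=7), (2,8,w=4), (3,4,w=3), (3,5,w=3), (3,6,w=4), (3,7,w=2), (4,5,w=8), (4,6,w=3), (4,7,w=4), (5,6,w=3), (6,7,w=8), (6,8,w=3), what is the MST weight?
17 (MST edges: (1,5,w=3), (1,8,w=2), (2,6,w=1), (3,4,w=3), (3,5,w=3), (3,7,w=2), (4,6,w=3); sum of weights 3 + 2 + 1 + 3 + 3 + 2 + 3 = 17)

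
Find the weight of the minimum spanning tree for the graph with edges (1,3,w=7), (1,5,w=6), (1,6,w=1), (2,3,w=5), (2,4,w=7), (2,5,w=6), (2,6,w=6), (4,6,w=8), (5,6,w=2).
21 (MST edges: (1,6,w=1), (2,3,w=5), (2,4,w=7), (2,6,w=6), (5,6,w=2); sum of weights 1 + 5 + 7 + 6 + 2 = 21)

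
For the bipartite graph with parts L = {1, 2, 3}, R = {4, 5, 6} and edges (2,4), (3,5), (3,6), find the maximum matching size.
2 (matching: (2,4), (3,6); upper bound min(|L|,|R|) = min(3,3) = 3)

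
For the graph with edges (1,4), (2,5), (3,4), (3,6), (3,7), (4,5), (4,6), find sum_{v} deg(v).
14 (handshake: sum of degrees = 2|E| = 2 x 7 = 14)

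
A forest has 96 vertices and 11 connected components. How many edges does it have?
85 (Each of the 11 component trees on V_i vertices has V_i - 1 edges; summing gives V - C = 96 - 11 = 85)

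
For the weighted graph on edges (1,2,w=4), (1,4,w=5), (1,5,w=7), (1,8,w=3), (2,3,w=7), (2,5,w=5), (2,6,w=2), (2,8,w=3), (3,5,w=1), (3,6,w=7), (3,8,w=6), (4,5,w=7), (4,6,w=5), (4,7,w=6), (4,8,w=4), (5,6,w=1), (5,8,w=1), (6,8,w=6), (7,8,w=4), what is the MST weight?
16 (MST edges: (1,8,w=3), (2,6,w=2), (3,5,w=1), (4,8,w=4), (5,6,w=1), (5,8,w=1), (7,8,w=4); sum of weights 3 + 2 + 1 + 4 + 1 + 1 + 4 = 16)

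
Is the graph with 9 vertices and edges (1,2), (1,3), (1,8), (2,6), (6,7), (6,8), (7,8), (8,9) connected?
No, it has 3 components: {1, 2, 3, 6, 7, 8, 9}, {4}, {5}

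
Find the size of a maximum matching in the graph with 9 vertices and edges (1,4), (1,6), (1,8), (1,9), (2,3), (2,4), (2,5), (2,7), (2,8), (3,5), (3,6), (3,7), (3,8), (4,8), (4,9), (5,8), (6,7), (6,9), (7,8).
4 (matching: (1,9), (2,5), (3,6), (7,8); upper bound floor(n/2) = floor(9/2) = 4)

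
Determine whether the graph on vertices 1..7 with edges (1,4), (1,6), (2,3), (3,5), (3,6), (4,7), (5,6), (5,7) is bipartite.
No (odd cycle of length 5: 5 -> 6 -> 1 -> 4 -> 7 -> 5)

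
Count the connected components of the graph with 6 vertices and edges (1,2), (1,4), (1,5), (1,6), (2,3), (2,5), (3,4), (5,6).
1 (components: {1, 2, 3, 4, 5, 6})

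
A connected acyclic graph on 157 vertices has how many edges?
156 (A tree on V vertices has V - 1 edges, so 157 - 1 = 156)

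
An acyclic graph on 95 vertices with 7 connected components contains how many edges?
88 (Each of the 7 component trees on V_i vertices has V_i - 1 edges; summing gives V - C = 95 - 7 = 88)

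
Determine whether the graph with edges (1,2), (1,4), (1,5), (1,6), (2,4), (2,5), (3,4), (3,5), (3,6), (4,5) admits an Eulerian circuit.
No (2 vertices have odd degree: {2, 3}; Eulerian circuit requires 0)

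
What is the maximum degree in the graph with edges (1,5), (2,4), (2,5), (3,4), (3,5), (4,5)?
4 (attained at vertex 5)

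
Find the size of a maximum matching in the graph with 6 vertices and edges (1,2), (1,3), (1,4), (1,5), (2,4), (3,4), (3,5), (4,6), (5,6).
3 (matching: (1,3), (2,4), (5,6); upper bound floor(n/2) = floor(6/2) = 3)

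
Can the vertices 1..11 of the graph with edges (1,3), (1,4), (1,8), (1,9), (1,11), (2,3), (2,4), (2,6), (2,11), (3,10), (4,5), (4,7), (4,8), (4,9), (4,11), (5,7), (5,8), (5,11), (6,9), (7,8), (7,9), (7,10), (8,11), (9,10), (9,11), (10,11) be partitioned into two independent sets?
No (odd cycle of length 3: 9 -> 1 -> 4 -> 9)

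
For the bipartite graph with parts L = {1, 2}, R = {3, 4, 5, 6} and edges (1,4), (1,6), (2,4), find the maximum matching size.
2 (matching: (1,6), (2,4); upper bound min(|L|,|R|) = min(2,4) = 2)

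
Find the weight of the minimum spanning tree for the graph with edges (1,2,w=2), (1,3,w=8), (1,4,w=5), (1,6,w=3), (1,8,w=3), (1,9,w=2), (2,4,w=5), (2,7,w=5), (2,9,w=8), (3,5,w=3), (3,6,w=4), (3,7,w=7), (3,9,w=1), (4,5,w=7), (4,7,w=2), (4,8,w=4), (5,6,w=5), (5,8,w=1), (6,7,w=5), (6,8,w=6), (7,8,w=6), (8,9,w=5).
18 (MST edges: (1,2,w=2), (1,6,w=3), (1,8,w=3), (1,9,w=2), (3,9,w=1), (4,7,w=2), (4,8,w=4), (5,8,w=1); sum of weights 2 + 3 + 3 + 2 + 1 + 2 + 4 + 1 = 18)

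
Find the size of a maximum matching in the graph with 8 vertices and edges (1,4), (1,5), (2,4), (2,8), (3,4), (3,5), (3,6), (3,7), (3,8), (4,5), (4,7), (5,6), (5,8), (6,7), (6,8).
4 (matching: (1,5), (2,4), (3,8), (6,7); upper bound floor(n/2) = floor(8/2) = 4)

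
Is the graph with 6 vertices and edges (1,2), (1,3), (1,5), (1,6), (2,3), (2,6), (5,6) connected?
No, it has 2 components: {1, 2, 3, 5, 6}, {4}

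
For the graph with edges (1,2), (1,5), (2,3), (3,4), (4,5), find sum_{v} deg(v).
10 (handshake: sum of degrees = 2|E| = 2 x 5 = 10)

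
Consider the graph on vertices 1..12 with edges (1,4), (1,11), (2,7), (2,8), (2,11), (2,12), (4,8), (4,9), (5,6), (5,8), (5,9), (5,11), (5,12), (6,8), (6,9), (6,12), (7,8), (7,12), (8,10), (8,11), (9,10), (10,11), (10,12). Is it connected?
No, it has 2 components: {1, 2, 4, 5, 6, 7, 8, 9, 10, 11, 12}, {3}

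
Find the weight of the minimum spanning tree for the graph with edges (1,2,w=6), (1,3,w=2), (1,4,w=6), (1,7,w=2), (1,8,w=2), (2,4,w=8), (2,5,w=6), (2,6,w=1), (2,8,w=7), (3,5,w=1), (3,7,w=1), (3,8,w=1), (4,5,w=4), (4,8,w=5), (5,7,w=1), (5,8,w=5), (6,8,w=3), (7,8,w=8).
13 (MST edges: (1,8,w=2), (2,6,w=1), (3,5,w=1), (3,7,w=1), (3,8,w=1), (4,5,w=4), (6,8,w=3); sum of weights 2 + 1 + 1 + 1 + 1 + 4 + 3 = 13)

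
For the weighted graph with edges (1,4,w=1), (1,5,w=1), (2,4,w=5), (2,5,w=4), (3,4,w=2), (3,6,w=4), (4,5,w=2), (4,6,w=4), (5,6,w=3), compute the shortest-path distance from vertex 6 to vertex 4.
4 (path: 6 -> 4; weights 4 = 4)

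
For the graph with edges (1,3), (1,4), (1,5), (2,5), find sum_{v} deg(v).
8 (handshake: sum of degrees = 2|E| = 2 x 4 = 8)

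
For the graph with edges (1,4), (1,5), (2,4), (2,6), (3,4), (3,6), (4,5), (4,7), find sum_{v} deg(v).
16 (handshake: sum of degrees = 2|E| = 2 x 8 = 16)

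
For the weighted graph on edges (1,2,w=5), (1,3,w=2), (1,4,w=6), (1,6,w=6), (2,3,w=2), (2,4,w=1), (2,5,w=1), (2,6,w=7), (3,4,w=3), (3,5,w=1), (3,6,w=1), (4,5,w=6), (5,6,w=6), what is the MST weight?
6 (MST edges: (1,3,w=2), (2,4,w=1), (2,5,w=1), (3,5,w=1), (3,6,w=1); sum of weights 2 + 1 + 1 + 1 + 1 = 6)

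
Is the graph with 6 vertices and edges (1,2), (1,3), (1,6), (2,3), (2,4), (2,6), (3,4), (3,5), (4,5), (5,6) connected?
Yes (BFS from 1 visits [1, 2, 3, 6, 4, 5] — all 6 vertices reached)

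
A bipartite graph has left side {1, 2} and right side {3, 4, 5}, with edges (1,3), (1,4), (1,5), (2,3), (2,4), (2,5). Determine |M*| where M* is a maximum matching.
2 (matching: (1,5), (2,4); upper bound min(|L|,|R|) = min(2,3) = 2)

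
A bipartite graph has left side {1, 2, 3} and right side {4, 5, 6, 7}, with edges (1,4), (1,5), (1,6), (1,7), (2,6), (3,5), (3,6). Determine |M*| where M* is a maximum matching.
3 (matching: (1,7), (2,6), (3,5); upper bound min(|L|,|R|) = min(3,4) = 3)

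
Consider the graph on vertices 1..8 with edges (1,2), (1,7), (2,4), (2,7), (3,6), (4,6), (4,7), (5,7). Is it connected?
No, it has 2 components: {1, 2, 3, 4, 5, 6, 7}, {8}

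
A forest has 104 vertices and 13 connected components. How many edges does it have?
91 (Each of the 13 component trees on V_i vertices has V_i - 1 edges; summing gives V - C = 104 - 13 = 91)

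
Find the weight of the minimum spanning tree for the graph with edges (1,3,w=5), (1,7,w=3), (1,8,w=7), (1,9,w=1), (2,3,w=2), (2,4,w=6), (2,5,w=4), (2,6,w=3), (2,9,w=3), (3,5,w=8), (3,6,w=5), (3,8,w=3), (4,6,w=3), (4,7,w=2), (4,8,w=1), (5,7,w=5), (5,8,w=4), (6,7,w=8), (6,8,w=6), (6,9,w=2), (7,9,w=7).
18 (MST edges: (1,7,w=3), (1,9,w=1), (2,3,w=2), (2,5,w=4), (2,6,w=3), (4,7,w=2), (4,8,w=1), (6,9,w=2); sum of weights 3 + 1 + 2 + 4 + 3 + 2 + 1 + 2 = 18)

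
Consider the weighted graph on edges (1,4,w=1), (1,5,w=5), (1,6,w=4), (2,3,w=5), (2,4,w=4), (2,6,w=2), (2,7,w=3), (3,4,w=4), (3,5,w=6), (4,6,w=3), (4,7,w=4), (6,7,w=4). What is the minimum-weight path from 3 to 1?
5 (path: 3 -> 4 -> 1; weights 4 + 1 = 5)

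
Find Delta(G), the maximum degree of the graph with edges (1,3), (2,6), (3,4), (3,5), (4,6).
3 (attained at vertex 3)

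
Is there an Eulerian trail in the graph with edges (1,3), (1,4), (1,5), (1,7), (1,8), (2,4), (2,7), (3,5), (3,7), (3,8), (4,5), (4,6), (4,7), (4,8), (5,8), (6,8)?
Yes (the graph is connected and exactly 2 vertices have odd degree: {1, 8}; any Eulerian path must start and end at those)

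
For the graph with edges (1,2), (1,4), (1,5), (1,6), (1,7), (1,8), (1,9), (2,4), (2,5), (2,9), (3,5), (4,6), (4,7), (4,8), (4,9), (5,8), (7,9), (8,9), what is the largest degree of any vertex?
7 (attained at vertex 1)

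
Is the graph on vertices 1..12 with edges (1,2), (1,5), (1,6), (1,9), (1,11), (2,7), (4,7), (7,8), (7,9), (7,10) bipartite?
Yes. Partition: {1, 3, 7, 12}, {2, 4, 5, 6, 8, 9, 10, 11}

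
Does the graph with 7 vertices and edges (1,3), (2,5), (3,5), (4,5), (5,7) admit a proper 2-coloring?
Yes. Partition: {1, 5, 6}, {2, 3, 4, 7}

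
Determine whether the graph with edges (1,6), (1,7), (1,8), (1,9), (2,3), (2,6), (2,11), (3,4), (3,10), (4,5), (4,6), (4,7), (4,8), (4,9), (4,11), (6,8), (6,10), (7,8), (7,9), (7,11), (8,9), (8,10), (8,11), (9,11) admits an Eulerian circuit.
No (10 vertices have odd degree: {2, 3, 4, 5, 6, 7, 8, 9, 10, 11}; Eulerian circuit requires 0)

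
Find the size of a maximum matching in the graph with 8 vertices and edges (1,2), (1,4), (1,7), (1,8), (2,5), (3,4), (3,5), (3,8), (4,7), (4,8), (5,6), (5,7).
4 (matching: (1,2), (3,8), (4,7), (5,6); upper bound floor(n/2) = floor(8/2) = 4)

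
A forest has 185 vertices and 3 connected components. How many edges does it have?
182 (Each of the 3 component trees on V_i vertices has V_i - 1 edges; summing gives V - C = 185 - 3 = 182)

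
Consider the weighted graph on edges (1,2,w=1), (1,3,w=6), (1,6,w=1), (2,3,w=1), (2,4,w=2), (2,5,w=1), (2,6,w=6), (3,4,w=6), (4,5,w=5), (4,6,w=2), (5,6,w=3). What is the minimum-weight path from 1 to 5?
2 (path: 1 -> 2 -> 5; weights 1 + 1 = 2)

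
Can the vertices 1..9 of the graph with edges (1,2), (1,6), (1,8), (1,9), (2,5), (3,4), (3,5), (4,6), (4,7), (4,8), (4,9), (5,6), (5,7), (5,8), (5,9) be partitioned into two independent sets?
Yes. Partition: {1, 4, 5}, {2, 3, 6, 7, 8, 9}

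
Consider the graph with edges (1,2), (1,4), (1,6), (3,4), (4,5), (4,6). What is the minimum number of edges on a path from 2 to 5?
3 (path: 2 -> 1 -> 4 -> 5, 3 edges)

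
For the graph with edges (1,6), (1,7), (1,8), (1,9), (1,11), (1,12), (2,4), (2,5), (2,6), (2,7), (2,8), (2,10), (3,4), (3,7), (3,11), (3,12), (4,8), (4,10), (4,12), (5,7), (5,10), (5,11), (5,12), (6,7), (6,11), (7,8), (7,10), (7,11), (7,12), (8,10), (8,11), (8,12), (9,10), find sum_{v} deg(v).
66 (handshake: sum of degrees = 2|E| = 2 x 33 = 66)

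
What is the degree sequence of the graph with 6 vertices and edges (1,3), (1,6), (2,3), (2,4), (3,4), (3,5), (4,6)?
[4, 3, 2, 2, 2, 1] (degrees: deg(1)=2, deg(2)=2, deg(3)=4, deg(4)=3, deg(5)=1, deg(6)=2)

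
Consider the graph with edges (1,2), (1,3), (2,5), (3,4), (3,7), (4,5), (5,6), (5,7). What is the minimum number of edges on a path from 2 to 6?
2 (path: 2 -> 5 -> 6, 2 edges)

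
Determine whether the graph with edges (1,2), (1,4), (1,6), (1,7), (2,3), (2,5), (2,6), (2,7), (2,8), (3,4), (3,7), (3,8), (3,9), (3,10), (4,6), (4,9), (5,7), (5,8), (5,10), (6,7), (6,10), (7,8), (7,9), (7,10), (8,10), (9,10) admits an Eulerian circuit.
No (2 vertices have odd degree: {6, 8}; Eulerian circuit requires 0)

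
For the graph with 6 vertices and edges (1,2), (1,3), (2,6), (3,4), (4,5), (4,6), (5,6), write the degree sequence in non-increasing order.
[3, 3, 2, 2, 2, 2] (degrees: deg(1)=2, deg(2)=2, deg(3)=2, deg(4)=3, deg(5)=2, deg(6)=3)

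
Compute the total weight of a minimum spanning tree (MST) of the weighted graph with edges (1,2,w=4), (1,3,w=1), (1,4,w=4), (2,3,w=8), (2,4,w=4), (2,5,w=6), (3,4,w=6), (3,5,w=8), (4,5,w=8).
15 (MST edges: (1,2,w=4), (1,3,w=1), (1,4,w=4), (2,5,w=6); sum of weights 4 + 1 + 4 + 6 = 15)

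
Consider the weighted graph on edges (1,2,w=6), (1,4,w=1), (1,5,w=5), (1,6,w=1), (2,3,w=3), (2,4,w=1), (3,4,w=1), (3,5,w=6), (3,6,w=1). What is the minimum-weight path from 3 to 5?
6 (path: 3 -> 5; weights 6 = 6)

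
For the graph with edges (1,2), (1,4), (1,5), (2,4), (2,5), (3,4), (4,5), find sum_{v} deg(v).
14 (handshake: sum of degrees = 2|E| = 2 x 7 = 14)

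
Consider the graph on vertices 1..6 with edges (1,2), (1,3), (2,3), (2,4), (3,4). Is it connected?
No, it has 3 components: {1, 2, 3, 4}, {5}, {6}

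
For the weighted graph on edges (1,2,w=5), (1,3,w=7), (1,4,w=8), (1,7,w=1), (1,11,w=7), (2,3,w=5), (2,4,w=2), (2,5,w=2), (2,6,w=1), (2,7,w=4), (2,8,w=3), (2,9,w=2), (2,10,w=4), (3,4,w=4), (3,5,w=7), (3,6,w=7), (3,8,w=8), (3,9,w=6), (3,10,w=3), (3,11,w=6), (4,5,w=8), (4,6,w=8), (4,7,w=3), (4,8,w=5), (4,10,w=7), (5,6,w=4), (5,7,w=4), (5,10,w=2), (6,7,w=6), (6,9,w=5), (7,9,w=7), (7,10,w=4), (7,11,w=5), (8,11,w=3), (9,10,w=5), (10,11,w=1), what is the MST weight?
20 (MST edges: (1,7,w=1), (2,4,w=2), (2,5,w=2), (2,6,w=1), (2,8,w=3), (2,9,w=2), (3,10,w=3), (4,7,w=3), (5,10,w=2), (10,11,w=1); sum of weights 1 + 2 + 2 + 1 + 3 + 2 + 3 + 3 + 2 + 1 = 20)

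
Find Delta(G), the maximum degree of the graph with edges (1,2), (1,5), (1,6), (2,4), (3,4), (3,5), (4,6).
3 (attained at vertices 1, 4)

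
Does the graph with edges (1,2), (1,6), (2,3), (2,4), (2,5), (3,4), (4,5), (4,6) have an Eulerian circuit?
Yes (the graph is connected and all 6 vertices have even degree)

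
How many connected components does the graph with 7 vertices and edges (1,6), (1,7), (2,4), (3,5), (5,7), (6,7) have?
2 (components: {1, 3, 5, 6, 7}, {2, 4})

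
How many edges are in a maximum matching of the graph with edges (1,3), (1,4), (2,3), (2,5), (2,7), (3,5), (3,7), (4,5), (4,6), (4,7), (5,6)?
3 (matching: (1,3), (4,7), (5,6); upper bound floor(n/2) = floor(7/2) = 3)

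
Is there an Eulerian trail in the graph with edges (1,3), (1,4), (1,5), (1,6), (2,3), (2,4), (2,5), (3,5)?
No (4 vertices have odd degree: {2, 3, 5, 6}; Eulerian path requires 0 or 2)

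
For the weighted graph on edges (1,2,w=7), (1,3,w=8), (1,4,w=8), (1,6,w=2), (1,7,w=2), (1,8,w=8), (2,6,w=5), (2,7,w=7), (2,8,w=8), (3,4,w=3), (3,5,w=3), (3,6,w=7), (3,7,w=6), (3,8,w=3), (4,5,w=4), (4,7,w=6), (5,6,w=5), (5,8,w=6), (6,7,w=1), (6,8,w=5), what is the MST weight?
22 (MST edges: (1,6,w=2), (2,6,w=5), (3,4,w=3), (3,5,w=3), (3,8,w=3), (5,6,w=5), (6,7,w=1); sum of weights 2 + 5 + 3 + 3 + 3 + 5 + 1 = 22)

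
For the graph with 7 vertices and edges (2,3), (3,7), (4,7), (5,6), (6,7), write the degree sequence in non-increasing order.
[3, 2, 2, 1, 1, 1, 0] (degrees: deg(1)=0, deg(2)=1, deg(3)=2, deg(4)=1, deg(5)=1, deg(6)=2, deg(7)=3)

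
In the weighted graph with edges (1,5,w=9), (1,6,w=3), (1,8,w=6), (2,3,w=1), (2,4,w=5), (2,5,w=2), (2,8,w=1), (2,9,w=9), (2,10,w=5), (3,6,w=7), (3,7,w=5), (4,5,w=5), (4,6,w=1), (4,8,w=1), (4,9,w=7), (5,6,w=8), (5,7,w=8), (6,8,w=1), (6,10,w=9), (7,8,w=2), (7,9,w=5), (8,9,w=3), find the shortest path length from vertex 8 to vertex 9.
3 (path: 8 -> 9; weights 3 = 3)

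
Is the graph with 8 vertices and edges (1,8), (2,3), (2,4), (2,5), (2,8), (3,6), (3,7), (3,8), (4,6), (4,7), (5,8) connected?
Yes (BFS from 1 visits [1, 8, 2, 3, 5, 4, 6, 7] — all 8 vertices reached)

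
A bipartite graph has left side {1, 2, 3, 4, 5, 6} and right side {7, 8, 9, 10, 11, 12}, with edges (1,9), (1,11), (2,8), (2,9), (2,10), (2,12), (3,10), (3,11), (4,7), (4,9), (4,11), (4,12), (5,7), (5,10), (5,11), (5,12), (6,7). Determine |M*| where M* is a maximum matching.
6 (matching: (1,11), (2,8), (3,10), (4,9), (5,12), (6,7); upper bound min(|L|,|R|) = min(6,6) = 6)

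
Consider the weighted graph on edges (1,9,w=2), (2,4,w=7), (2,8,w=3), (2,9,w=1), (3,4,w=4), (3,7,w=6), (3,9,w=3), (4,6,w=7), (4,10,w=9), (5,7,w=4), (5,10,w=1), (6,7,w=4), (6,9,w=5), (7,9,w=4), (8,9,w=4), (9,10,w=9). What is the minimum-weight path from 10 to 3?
11 (path: 10 -> 5 -> 7 -> 3; weights 1 + 4 + 6 = 11)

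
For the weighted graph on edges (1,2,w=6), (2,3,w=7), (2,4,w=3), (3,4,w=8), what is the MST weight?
16 (MST edges: (1,2,w=6), (2,3,w=7), (2,4,w=3); sum of weights 6 + 7 + 3 = 16)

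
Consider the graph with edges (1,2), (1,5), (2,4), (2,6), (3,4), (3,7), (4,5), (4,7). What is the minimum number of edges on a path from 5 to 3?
2 (path: 5 -> 4 -> 3, 2 edges)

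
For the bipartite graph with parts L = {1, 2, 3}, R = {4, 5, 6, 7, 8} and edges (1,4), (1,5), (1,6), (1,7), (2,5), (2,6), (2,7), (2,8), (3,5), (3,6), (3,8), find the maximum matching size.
3 (matching: (1,7), (2,8), (3,6); upper bound min(|L|,|R|) = min(3,5) = 3)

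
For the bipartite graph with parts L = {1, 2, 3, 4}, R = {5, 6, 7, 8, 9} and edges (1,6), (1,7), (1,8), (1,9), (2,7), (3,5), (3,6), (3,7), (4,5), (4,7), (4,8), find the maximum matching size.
4 (matching: (1,9), (2,7), (3,6), (4,8); upper bound min(|L|,|R|) = min(4,5) = 4)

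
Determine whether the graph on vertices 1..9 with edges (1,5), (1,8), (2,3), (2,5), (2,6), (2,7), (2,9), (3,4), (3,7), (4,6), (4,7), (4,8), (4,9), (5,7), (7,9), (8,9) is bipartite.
No (odd cycle of length 3: 7 -> 5 -> 2 -> 7)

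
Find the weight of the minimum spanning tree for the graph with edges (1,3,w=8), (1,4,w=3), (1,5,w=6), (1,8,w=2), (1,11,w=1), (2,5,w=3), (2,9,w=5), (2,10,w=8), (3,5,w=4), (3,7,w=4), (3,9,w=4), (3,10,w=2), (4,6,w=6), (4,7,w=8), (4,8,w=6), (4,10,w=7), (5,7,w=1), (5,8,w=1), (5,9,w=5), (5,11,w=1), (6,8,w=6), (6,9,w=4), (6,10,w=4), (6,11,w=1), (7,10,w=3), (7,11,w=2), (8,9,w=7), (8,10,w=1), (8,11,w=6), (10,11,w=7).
18 (MST edges: (1,4,w=3), (1,11,w=1), (2,5,w=3), (3,9,w=4), (3,10,w=2), (5,7,w=1), (5,8,w=1), (5,11,w=1), (6,11,w=1), (8,10,w=1); sum of weights 3 + 1 + 3 + 4 + 2 + 1 + 1 + 1 + 1 + 1 = 18)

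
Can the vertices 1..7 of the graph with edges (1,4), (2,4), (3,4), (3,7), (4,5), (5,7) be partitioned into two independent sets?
Yes. Partition: {1, 2, 3, 5, 6}, {4, 7}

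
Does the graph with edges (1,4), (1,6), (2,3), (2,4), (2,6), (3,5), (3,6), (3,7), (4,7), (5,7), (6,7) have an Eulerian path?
Yes (the graph is connected and exactly 2 vertices have odd degree: {2, 4}; any Eulerian path must start and end at those)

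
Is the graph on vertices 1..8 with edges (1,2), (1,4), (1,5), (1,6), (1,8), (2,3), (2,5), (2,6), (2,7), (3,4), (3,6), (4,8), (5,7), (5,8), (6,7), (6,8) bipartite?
No (odd cycle of length 3: 4 -> 1 -> 8 -> 4)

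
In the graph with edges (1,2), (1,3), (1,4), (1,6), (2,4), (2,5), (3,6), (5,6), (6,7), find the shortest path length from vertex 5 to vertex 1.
2 (path: 5 -> 2 -> 1, 2 edges)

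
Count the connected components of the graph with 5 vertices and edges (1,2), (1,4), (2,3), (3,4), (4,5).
1 (components: {1, 2, 3, 4, 5})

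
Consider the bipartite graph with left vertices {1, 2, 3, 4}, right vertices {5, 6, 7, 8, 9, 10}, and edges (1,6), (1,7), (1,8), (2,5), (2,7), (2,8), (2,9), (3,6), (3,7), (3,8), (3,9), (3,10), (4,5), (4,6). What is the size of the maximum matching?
4 (matching: (1,8), (2,9), (3,10), (4,6); upper bound min(|L|,|R|) = min(4,6) = 4)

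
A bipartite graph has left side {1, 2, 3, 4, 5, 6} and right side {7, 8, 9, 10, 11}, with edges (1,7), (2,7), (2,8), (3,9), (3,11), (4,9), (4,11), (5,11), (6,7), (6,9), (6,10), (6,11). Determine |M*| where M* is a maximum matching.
5 (matching: (1,7), (2,8), (3,11), (4,9), (6,10); upper bound min(|L|,|R|) = min(6,5) = 5)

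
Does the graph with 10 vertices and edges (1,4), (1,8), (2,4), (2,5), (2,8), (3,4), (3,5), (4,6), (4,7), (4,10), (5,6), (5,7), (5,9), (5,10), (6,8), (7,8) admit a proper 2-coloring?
Yes. Partition: {1, 2, 3, 6, 7, 9, 10}, {4, 5, 8}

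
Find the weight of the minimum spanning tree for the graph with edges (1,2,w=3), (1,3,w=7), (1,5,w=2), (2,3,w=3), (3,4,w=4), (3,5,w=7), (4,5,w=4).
12 (MST edges: (1,2,w=3), (1,5,w=2), (2,3,w=3), (3,4,w=4); sum of weights 3 + 2 + 3 + 4 = 12)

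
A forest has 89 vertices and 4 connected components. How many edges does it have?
85 (Each of the 4 component trees on V_i vertices has V_i - 1 edges; summing gives V - C = 89 - 4 = 85)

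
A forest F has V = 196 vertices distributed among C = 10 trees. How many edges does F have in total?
186 (Each of the 10 component trees on V_i vertices has V_i - 1 edges; summing gives V - C = 196 - 10 = 186)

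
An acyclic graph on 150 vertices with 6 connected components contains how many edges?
144 (Each of the 6 component trees on V_i vertices has V_i - 1 edges; summing gives V - C = 150 - 6 = 144)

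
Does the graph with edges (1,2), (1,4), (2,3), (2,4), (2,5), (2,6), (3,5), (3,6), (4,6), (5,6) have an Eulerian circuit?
No (4 vertices have odd degree: {2, 3, 4, 5}; Eulerian circuit requires 0)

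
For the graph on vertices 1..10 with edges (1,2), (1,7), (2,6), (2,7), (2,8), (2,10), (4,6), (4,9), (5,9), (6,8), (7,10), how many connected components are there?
2 (components: {1, 2, 4, 5, 6, 7, 8, 9, 10}, {3})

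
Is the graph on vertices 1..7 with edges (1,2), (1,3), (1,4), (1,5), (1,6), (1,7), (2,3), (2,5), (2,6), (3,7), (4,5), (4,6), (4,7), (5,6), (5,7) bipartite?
No (odd cycle of length 3: 3 -> 1 -> 2 -> 3)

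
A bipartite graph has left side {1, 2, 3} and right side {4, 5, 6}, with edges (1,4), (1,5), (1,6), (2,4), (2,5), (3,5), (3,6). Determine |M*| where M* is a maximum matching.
3 (matching: (1,6), (2,4), (3,5); upper bound min(|L|,|R|) = min(3,3) = 3)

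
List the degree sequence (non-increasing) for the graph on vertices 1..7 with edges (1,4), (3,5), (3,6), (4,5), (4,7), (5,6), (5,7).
[4, 3, 2, 2, 2, 1, 0] (degrees: deg(1)=1, deg(2)=0, deg(3)=2, deg(4)=3, deg(5)=4, deg(6)=2, deg(7)=2)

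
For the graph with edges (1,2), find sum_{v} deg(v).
2 (handshake: sum of degrees = 2|E| = 2 x 1 = 2)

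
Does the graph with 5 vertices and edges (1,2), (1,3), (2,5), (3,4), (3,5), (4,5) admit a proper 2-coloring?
No (odd cycle of length 3: 4 -> 3 -> 5 -> 4)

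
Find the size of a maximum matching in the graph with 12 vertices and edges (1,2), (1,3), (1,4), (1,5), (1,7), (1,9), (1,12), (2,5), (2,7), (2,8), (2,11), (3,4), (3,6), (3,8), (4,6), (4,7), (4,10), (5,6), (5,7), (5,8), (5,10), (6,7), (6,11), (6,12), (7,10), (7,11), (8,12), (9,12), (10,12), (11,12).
6 (matching: (1,9), (2,5), (3,6), (4,10), (7,11), (8,12); upper bound floor(n/2) = floor(12/2) = 6)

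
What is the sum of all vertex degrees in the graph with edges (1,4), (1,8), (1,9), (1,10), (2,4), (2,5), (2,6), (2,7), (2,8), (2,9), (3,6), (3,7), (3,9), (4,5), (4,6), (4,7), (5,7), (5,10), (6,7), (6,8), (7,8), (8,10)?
44 (handshake: sum of degrees = 2|E| = 2 x 22 = 44)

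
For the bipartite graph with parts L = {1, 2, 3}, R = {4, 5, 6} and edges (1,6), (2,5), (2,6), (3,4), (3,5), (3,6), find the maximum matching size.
3 (matching: (1,6), (2,5), (3,4); upper bound min(|L|,|R|) = min(3,3) = 3)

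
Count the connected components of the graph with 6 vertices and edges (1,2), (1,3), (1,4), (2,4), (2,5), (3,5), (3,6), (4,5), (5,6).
1 (components: {1, 2, 3, 4, 5, 6})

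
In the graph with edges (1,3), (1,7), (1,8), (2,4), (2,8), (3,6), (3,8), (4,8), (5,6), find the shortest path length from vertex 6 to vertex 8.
2 (path: 6 -> 3 -> 8, 2 edges)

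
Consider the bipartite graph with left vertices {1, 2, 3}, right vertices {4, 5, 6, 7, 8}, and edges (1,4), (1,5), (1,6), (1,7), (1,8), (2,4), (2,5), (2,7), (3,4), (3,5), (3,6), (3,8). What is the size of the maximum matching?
3 (matching: (1,8), (2,7), (3,6); upper bound min(|L|,|R|) = min(3,5) = 3)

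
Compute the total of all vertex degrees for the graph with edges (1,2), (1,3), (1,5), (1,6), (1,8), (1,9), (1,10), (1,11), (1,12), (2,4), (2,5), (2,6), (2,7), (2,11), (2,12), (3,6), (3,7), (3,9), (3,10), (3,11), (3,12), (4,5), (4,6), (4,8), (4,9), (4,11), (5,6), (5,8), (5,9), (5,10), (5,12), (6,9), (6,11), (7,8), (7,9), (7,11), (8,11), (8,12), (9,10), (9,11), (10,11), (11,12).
84 (handshake: sum of degrees = 2|E| = 2 x 42 = 84)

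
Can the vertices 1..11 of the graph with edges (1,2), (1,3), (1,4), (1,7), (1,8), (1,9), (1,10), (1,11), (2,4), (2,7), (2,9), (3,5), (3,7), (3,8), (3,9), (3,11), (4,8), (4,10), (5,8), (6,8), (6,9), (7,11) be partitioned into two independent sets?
No (odd cycle of length 3: 8 -> 1 -> 3 -> 8)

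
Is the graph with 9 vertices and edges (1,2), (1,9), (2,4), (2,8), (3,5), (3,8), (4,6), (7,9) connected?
Yes (BFS from 1 visits [1, 2, 9, 4, 8, 7, 6, 3, 5] — all 9 vertices reached)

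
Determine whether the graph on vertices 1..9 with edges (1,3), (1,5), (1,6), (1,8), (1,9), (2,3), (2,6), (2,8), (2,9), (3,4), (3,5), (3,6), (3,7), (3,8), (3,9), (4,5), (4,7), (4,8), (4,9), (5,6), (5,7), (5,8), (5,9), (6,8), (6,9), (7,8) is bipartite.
No (odd cycle of length 3: 5 -> 1 -> 3 -> 5)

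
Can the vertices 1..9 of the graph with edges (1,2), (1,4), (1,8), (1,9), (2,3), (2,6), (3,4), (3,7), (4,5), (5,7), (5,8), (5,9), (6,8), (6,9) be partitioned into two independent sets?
Yes. Partition: {1, 3, 5, 6}, {2, 4, 7, 8, 9}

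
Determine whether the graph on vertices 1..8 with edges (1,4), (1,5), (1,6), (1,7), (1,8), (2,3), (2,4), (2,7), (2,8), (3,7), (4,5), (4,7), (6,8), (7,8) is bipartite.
No (odd cycle of length 3: 4 -> 1 -> 5 -> 4)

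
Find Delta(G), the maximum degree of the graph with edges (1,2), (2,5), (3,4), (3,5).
2 (attained at vertices 2, 3, 5)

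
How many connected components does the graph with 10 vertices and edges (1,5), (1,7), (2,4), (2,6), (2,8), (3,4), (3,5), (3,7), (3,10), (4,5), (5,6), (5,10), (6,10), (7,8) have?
2 (components: {1, 2, 3, 4, 5, 6, 7, 8, 10}, {9})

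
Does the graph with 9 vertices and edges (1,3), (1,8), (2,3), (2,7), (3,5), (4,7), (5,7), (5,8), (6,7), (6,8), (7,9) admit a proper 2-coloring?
Yes. Partition: {1, 2, 4, 5, 6, 9}, {3, 7, 8}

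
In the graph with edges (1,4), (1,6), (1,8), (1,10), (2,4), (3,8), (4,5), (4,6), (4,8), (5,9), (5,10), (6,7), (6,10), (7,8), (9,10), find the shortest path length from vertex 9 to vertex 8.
3 (path: 9 -> 10 -> 1 -> 8, 3 edges)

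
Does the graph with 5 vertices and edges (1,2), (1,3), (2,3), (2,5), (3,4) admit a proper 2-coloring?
No (odd cycle of length 3: 3 -> 1 -> 2 -> 3)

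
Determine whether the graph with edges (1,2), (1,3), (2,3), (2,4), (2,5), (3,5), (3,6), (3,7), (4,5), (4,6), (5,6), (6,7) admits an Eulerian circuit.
No (2 vertices have odd degree: {3, 4}; Eulerian circuit requires 0)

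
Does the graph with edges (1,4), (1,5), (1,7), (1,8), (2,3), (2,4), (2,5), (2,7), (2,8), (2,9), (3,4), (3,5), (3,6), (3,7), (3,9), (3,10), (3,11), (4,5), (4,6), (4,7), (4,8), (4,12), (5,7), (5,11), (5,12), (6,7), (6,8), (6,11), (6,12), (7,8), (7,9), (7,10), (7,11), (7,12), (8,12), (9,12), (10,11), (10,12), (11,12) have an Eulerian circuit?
No (2 vertices have odd degree: {5, 7}; Eulerian circuit requires 0)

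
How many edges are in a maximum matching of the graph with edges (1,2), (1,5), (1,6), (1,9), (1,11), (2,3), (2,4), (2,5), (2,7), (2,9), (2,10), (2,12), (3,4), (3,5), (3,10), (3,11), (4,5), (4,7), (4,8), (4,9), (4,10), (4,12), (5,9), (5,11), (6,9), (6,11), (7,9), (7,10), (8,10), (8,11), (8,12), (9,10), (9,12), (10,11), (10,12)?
6 (matching: (1,5), (2,12), (3,10), (4,7), (6,9), (8,11); upper bound floor(n/2) = floor(12/2) = 6)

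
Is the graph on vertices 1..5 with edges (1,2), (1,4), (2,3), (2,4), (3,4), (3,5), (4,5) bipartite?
No (odd cycle of length 3: 2 -> 1 -> 4 -> 2)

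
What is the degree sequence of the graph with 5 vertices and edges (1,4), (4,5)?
[2, 1, 1, 0, 0] (degrees: deg(1)=1, deg(2)=0, deg(3)=0, deg(4)=2, deg(5)=1)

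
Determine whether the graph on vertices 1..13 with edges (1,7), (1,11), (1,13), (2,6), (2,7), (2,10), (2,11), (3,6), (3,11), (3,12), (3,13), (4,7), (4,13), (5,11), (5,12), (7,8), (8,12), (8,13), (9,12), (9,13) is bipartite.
Yes. Partition: {1, 2, 3, 4, 5, 8, 9}, {6, 7, 10, 11, 12, 13}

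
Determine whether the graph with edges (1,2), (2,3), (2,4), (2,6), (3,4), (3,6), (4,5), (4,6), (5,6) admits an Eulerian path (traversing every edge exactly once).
Yes (the graph is connected and exactly 2 vertices have odd degree: {1, 3}; any Eulerian path must start and end at those)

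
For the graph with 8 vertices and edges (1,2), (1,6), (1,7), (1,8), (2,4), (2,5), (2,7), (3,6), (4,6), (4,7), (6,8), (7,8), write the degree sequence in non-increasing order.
[4, 4, 4, 4, 3, 3, 1, 1] (degrees: deg(1)=4, deg(2)=4, deg(3)=1, deg(4)=3, deg(5)=1, deg(6)=4, deg(7)=4, deg(8)=3)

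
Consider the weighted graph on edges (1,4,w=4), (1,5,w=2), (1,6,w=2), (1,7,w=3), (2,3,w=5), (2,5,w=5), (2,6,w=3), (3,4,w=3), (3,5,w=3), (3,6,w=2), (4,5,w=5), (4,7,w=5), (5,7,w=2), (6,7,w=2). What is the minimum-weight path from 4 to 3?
3 (path: 4 -> 3; weights 3 = 3)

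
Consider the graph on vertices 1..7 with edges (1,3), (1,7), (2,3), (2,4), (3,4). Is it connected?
No, it has 3 components: {1, 2, 3, 4, 7}, {5}, {6}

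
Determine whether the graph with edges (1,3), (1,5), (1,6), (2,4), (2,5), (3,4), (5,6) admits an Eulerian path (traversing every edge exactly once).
Yes (the graph is connected and exactly 2 vertices have odd degree: {1, 5}; any Eulerian path must start and end at those)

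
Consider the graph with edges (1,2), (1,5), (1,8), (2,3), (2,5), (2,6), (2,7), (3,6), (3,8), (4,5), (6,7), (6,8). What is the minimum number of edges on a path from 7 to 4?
3 (path: 7 -> 2 -> 5 -> 4, 3 edges)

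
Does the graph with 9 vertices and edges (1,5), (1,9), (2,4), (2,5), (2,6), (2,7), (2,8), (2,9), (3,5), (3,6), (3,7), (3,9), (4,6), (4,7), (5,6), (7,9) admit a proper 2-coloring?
No (odd cycle of length 5: 2 -> 5 -> 1 -> 9 -> 7 -> 2)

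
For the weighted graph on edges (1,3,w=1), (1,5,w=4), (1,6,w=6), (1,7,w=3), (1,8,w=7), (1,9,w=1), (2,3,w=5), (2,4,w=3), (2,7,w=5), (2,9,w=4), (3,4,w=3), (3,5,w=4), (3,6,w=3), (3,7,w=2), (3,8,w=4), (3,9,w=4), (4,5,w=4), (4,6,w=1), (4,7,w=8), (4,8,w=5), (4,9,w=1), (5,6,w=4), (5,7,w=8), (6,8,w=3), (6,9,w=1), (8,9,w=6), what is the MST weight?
16 (MST edges: (1,3,w=1), (1,5,w=4), (1,9,w=1), (2,4,w=3), (3,7,w=2), (4,6,w=1), (4,9,w=1), (6,8,w=3); sum of weights 1 + 4 + 1 + 3 + 2 + 1 + 1 + 3 = 16)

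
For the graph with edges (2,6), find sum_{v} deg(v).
2 (handshake: sum of degrees = 2|E| = 2 x 1 = 2)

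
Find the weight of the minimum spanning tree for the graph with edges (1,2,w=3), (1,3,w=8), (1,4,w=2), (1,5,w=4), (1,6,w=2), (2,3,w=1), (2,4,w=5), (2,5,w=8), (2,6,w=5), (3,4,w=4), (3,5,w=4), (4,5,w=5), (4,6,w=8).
12 (MST edges: (1,2,w=3), (1,4,w=2), (1,5,w=4), (1,6,w=2), (2,3,w=1); sum of weights 3 + 2 + 4 + 2 + 1 = 12)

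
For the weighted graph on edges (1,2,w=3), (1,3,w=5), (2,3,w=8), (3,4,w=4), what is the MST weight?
12 (MST edges: (1,2,w=3), (1,3,w=5), (3,4,w=4); sum of weights 3 + 5 + 4 = 12)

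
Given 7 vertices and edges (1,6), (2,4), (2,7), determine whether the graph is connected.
No, it has 4 components: {1, 6}, {2, 4, 7}, {3}, {5}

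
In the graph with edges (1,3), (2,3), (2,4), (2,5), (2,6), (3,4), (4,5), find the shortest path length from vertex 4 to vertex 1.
2 (path: 4 -> 3 -> 1, 2 edges)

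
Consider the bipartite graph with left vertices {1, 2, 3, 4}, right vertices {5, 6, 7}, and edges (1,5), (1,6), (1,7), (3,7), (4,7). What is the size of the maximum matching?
2 (matching: (1,6), (3,7); upper bound min(|L|,|R|) = min(4,3) = 3)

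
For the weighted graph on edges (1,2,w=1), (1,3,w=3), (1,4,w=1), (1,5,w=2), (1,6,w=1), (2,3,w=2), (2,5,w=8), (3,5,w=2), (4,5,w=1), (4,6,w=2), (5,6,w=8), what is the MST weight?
6 (MST edges: (1,2,w=1), (1,4,w=1), (1,6,w=1), (2,3,w=2), (4,5,w=1); sum of weights 1 + 1 + 1 + 2 + 1 = 6)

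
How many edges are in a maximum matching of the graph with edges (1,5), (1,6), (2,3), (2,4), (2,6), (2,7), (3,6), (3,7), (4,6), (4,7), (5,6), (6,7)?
3 (matching: (1,5), (2,4), (6,7); upper bound floor(n/2) = floor(7/2) = 3)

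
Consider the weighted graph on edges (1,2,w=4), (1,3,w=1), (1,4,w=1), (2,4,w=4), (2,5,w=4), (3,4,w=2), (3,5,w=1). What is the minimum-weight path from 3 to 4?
2 (path: 3 -> 4; weights 2 = 2)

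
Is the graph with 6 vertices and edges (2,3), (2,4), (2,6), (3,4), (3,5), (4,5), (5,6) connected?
No, it has 2 components: {1}, {2, 3, 4, 5, 6}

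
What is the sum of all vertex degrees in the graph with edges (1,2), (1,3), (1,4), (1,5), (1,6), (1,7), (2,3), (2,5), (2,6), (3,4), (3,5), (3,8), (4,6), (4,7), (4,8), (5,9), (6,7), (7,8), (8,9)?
38 (handshake: sum of degrees = 2|E| = 2 x 19 = 38)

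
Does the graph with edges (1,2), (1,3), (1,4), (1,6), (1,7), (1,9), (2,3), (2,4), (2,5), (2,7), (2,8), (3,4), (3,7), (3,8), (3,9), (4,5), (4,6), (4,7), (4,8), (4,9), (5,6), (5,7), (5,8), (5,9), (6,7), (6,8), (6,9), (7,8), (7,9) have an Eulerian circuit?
Yes (the graph is connected and all 9 vertices have even degree)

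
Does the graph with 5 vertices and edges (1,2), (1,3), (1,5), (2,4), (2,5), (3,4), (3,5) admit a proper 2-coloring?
No (odd cycle of length 3: 2 -> 1 -> 5 -> 2)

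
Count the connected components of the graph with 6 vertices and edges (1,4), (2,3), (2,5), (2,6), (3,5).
2 (components: {1, 4}, {2, 3, 5, 6})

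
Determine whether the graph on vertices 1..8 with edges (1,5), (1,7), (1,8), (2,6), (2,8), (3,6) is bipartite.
Yes. Partition: {1, 2, 3, 4}, {5, 6, 7, 8}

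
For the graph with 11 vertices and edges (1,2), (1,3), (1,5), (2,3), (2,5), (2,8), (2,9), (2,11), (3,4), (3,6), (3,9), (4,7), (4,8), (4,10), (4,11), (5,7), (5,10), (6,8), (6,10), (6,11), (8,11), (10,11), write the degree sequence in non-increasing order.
[6, 5, 5, 5, 4, 4, 4, 4, 3, 2, 2] (degrees: deg(1)=3, deg(2)=6, deg(3)=5, deg(4)=5, deg(5)=4, deg(6)=4, deg(7)=2, deg(8)=4, deg(9)=2, deg(10)=4, deg(11)=5)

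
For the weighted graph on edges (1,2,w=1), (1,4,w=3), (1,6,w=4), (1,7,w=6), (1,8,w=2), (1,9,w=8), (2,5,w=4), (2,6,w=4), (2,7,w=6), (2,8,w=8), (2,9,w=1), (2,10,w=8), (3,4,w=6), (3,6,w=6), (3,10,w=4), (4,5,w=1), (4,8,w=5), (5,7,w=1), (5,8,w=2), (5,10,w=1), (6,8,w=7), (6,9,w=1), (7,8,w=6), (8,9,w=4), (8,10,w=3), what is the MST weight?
14 (MST edges: (1,2,w=1), (1,8,w=2), (2,9,w=1), (3,10,w=4), (4,5,w=1), (5,7,w=1), (5,8,w=2), (5,10,w=1), (6,9,w=1); sum of weights 1 + 2 + 1 + 4 + 1 + 1 + 2 + 1 + 1 = 14)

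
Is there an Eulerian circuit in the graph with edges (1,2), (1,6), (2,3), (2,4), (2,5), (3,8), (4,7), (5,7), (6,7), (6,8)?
No (2 vertices have odd degree: {6, 7}; Eulerian circuit requires 0)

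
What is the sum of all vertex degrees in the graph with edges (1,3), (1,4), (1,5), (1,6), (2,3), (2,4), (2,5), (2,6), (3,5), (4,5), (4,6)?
22 (handshake: sum of degrees = 2|E| = 2 x 11 = 22)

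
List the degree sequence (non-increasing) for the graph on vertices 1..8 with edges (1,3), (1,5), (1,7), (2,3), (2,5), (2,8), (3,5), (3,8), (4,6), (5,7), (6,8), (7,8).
[4, 4, 4, 3, 3, 3, 2, 1] (degrees: deg(1)=3, deg(2)=3, deg(3)=4, deg(4)=1, deg(5)=4, deg(6)=2, deg(7)=3, deg(8)=4)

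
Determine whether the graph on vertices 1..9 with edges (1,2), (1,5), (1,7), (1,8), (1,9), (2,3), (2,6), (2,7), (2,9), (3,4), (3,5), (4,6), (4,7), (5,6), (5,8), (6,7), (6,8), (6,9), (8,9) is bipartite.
No (odd cycle of length 3: 7 -> 1 -> 2 -> 7)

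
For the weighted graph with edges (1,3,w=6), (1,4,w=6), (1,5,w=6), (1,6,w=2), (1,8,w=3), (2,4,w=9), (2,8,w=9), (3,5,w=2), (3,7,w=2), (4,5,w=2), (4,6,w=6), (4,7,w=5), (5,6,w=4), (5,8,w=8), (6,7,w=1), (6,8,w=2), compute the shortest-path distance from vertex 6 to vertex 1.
2 (path: 6 -> 1; weights 2 = 2)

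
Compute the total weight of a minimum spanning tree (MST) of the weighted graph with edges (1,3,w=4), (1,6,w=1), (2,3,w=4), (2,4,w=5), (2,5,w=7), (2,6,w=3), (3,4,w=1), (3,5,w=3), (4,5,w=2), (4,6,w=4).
11 (MST edges: (1,3,w=4), (1,6,w=1), (2,6,w=3), (3,4,w=1), (4,5,w=2); sum of weights 4 + 1 + 3 + 1 + 2 = 11)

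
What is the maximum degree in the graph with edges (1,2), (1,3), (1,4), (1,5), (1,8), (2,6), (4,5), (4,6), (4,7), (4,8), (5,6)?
5 (attained at vertices 1, 4)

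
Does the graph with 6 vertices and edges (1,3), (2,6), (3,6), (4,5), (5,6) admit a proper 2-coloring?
Yes. Partition: {1, 4, 6}, {2, 3, 5}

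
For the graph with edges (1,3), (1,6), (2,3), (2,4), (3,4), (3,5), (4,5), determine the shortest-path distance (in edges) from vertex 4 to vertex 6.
3 (path: 4 -> 3 -> 1 -> 6, 3 edges)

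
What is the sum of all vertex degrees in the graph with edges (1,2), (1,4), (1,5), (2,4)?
8 (handshake: sum of degrees = 2|E| = 2 x 4 = 8)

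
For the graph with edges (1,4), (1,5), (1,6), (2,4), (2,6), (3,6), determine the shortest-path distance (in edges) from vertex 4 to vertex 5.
2 (path: 4 -> 1 -> 5, 2 edges)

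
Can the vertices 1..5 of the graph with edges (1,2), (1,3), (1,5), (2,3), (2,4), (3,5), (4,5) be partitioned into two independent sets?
No (odd cycle of length 3: 2 -> 1 -> 3 -> 2)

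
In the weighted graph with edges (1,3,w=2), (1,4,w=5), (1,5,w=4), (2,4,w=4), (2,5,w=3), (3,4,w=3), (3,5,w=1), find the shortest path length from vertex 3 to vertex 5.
1 (path: 3 -> 5; weights 1 = 1)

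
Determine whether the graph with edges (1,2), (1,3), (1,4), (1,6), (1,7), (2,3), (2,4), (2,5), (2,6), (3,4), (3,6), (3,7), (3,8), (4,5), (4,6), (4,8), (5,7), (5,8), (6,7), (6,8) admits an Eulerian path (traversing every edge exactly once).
Yes (the graph is connected and exactly 2 vertices have odd degree: {1, 2}; any Eulerian path must start and end at those)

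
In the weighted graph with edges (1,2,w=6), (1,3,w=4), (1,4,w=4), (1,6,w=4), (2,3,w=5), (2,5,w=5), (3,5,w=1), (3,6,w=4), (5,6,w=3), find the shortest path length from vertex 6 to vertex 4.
8 (path: 6 -> 1 -> 4; weights 4 + 4 = 8)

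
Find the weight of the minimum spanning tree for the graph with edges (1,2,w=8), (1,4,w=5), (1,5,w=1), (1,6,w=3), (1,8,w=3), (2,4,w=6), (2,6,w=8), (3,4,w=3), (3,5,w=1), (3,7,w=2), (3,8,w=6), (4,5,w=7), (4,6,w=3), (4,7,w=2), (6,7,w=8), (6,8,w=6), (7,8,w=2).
17 (MST edges: (1,5,w=1), (1,6,w=3), (2,4,w=6), (3,5,w=1), (3,7,w=2), (4,7,w=2), (7,8,w=2); sum of weights 1 + 3 + 6 + 1 + 2 + 2 + 2 = 17)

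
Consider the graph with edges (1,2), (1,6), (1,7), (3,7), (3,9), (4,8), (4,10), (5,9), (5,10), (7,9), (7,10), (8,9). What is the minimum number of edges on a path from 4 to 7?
2 (path: 4 -> 10 -> 7, 2 edges)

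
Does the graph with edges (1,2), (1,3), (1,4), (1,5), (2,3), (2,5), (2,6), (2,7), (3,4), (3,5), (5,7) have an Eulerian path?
Yes (the graph is connected and exactly 2 vertices have odd degree: {2, 6}; any Eulerian path must start and end at those)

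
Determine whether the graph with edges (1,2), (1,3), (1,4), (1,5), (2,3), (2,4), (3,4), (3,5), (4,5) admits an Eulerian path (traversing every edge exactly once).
Yes (the graph is connected and exactly 2 vertices have odd degree: {2, 5}; any Eulerian path must start and end at those)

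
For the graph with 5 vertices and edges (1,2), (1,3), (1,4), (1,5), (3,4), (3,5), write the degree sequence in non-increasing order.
[4, 3, 2, 2, 1] (degrees: deg(1)=4, deg(2)=1, deg(3)=3, deg(4)=2, deg(5)=2)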